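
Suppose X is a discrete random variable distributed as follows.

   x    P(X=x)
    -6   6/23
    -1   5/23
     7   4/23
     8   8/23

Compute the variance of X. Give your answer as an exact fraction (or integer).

E[X] = (6/23)·(-6) + (5/23)·(-1) + (4/23)·7 + (8/23)·8 = 51/23
E[X²] = (6/23)·36 + (5/23)·1 + (4/23)·49 + (8/23)·64 = 929/23
Var(X) = 929/23 − (51/23)² = 18766/529

18766/529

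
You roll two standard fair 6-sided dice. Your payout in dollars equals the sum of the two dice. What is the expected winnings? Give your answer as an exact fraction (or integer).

Distribution of the sum of the two dice: 2 w.p. 1/36, 3 w.p. 1/18, 4 w.p. 1/12, 5 w.p. 1/9, 6 w.p. 5/36, 7 w.p. 1/6, …
E[payout] = (1/36)·2 + (1/18)·3 + (1/12)·4 + (1/9)·5 + (5/36)·6 + (1/6)·7 + (5/36)·8 + (1/9)·9 + (1/12)·10 + (1/18)·11 + (1/36)·12 = 7

$7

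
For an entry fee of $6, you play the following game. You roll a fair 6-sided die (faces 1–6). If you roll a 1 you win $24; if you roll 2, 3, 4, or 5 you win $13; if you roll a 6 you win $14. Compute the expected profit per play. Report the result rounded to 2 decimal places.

$9.00

E[payout] = (2/3)·13 + (1/6)·14 + (1/6)·24 = 15
Expected profit = 15 − 6 = 9 ≈ $9.00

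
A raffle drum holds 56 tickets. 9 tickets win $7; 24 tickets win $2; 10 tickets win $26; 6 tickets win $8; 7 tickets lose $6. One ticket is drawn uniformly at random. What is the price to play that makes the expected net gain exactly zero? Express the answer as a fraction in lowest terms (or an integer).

E[payout] = (9/56)·7 + (24/56)·2 + (10/56)·26 + (6/56)·8 + (7/56)·(-6) = 377/56
Fair fee = E[payout] = 377/56

377/56 dollars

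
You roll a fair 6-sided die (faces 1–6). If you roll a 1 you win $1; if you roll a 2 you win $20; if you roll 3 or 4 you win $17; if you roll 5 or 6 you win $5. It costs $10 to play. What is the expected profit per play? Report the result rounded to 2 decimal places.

E[payout] = (1/6)·1 + (1/3)·5 + (1/3)·17 + (1/6)·20 = 65/6
Expected profit = 65/6 − 10 = 5/6 ≈ $0.83

$0.83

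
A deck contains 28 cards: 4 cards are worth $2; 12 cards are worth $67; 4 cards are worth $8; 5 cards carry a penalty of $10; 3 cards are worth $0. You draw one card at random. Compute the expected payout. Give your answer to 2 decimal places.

E[payout] = (4/28)·2 + (12/28)·67 + (4/28)·8 + (5/28)·(-10) + (3/28)·0 = 397/14
≈ $28.36

$28.36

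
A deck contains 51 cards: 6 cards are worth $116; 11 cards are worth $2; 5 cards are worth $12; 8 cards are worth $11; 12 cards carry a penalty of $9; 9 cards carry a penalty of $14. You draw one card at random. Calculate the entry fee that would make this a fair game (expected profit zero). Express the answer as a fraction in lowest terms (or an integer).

E[payout] = (6/51)·116 + (11/51)·2 + (5/51)·12 + (8/51)·11 + (12/51)·(-9) + (9/51)·(-14) = 632/51
Fair fee = E[payout] = 632/51

632/51 dollars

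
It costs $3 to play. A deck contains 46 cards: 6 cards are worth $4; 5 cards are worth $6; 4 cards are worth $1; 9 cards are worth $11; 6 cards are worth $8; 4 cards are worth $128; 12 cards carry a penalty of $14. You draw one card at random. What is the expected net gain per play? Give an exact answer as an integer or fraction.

E[payout] = (6/46)·4 + (5/46)·6 + (4/46)·1 + (9/46)·11 + (6/46)·8 + (4/46)·128 + (12/46)·(-14) = 549/46
Expected profit = 549/46 − 3 = 411/46

411/46 dollars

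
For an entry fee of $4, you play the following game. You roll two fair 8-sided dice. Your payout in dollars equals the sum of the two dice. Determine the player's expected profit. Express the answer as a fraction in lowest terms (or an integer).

Distribution of the sum of the two dice: 2 w.p. 1/64, 3 w.p. 1/32, 4 w.p. 3/64, 5 w.p. 1/16, 6 w.p. 5/64, 7 w.p. 3/32, …
E[payout] = (1/64)·2 + (1/32)·3 + (3/64)·4 + (1/16)·5 + (5/64)·6 + (3/32)·7 + (7/64)·8 + (1/8)·9 + (7/64)·10 + (3/32)·11 + (5/64)·12 + (1/16)·13 + (3/64)·14 + (1/32)·15 + (1/64)·16 = 9
Expected profit = 9 − 4 = 5

$5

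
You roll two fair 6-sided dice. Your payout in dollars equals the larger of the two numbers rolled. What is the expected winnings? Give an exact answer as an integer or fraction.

Distribution of the larger of the two numbers rolled: 1 w.p. 1/36, 2 w.p. 1/12, 3 w.p. 5/36, 4 w.p. 7/36, 5 w.p. 1/4, 6 w.p. 11/36
E[payout] = (1/36)·1 + (1/12)·2 + (5/36)·3 + (7/36)·4 + (1/4)·5 + (11/36)·6 = 161/36

161/36 dollars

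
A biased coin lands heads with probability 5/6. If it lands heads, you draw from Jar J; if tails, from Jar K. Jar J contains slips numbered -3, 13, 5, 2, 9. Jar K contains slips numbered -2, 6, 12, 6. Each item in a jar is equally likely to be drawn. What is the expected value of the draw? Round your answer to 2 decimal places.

E[X | Jar J] = (-3 + 13 + 5 + 2 + 9)/5 = 26/5
E[X | Jar K] = (-2 + 6 + 12 + 6)/4 = 11/2
E[X] = (5/6)·26/5 + (1/6)·11/2 = 21/4 ≈ 5.25

5.25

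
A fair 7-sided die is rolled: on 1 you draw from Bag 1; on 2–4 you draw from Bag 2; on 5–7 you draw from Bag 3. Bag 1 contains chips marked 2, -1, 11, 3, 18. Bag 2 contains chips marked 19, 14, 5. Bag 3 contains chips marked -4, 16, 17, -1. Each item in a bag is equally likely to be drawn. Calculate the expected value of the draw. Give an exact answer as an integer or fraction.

E[X | Bag 1] = (2 − 1 + 11 + 3 + 18)/5 = 33/5
E[X | Bag 2] = (19 + 14 + 5)/3 = 38/3
E[X | Bag 3] = (-4 + 16 + 17 − 1)/4 = 7
E[X] = (1/7)·33/5 + (3/7)·38/3 + (3/7)·7 = 328/35

328/35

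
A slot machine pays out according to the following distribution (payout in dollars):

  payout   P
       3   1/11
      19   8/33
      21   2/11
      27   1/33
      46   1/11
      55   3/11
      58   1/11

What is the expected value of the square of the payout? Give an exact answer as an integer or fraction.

E[X²] = (1/11)·9 + (8/33)·361 + (2/11)·441 + (1/33)·729 + (1/11)·2116 + (3/11)·3025 + (1/11)·3364
     = 49955/33

49955/33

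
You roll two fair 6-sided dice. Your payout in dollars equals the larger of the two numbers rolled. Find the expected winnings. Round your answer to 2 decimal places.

$4.47

Distribution of the larger of the two numbers rolled: 1 w.p. 1/36, 2 w.p. 1/12, 3 w.p. 5/36, 4 w.p. 7/36, 5 w.p. 1/4, 6 w.p. 11/36
E[payout] = (1/36)·1 + (1/12)·2 + (5/36)·3 + (7/36)·4 + (1/4)·5 + (11/36)·6 = 161/36
≈ $4.47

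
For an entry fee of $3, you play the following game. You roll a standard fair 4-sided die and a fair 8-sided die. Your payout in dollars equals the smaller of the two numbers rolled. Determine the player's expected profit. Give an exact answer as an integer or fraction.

-13/16 dollars

Distribution of the smaller of the two numbers rolled: 1 w.p. 11/32, 2 w.p. 9/32, 3 w.p. 7/32, 4 w.p. 5/32
E[payout] = (11/32)·1 + (9/32)·2 + (7/32)·3 + (5/32)·4 = 35/16
Expected profit = 35/16 − 3 = -13/16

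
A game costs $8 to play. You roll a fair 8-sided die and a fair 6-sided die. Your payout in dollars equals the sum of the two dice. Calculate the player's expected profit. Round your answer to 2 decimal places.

$0.00

Distribution of the sum of the two dice: 2 w.p. 1/48, 3 w.p. 1/24, 4 w.p. 1/16, 5 w.p. 1/12, 6 w.p. 5/48, 7 w.p. 1/8, …
E[payout] = (1/48)·2 + (1/24)·3 + (1/16)·4 + (1/12)·5 + (5/48)·6 + (1/8)·7 + (1/8)·8 + (1/8)·9 + (5/48)·10 + (1/12)·11 + (1/16)·12 + (1/24)·13 + (1/48)·14 = 8
Expected profit = 8 − 8 = 0 ≈ $0.00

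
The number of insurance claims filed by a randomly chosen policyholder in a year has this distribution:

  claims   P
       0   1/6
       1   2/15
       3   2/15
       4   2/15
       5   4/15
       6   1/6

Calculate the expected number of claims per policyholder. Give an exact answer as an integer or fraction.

17/5

E[X] = (1/6)·0 + (2/15)·1 + (2/15)·3 + (2/15)·4 + (4/15)·5 + (1/6)·6
     = 17/5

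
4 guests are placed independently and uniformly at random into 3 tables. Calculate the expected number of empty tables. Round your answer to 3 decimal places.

0.593

Let Xⱼ=1 if table j is empty. P(Xⱼ=1) = ((3-1)/3)^4 = 16/81.
By linearity, E[#empty] = 3·16/81 = 16/27.
≈ 0.593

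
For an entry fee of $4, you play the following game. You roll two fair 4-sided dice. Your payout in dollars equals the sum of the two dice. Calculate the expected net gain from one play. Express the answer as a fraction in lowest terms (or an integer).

Distribution of the sum of the two dice: 2 w.p. 1/16, 3 w.p. 1/8, 4 w.p. 3/16, 5 w.p. 1/4, 6 w.p. 3/16, 7 w.p. 1/8, …
E[payout] = (1/16)·2 + (1/8)·3 + (3/16)·4 + (1/4)·5 + (3/16)·6 + (1/8)·7 + (1/16)·8 = 5
Expected profit = 5 − 4 = 1

$1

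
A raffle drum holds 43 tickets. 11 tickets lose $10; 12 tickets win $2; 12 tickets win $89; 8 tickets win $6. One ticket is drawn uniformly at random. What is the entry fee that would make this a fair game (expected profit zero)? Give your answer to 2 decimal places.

$23.95

E[payout] = (11/43)·(-10) + (12/43)·2 + (12/43)·89 + (8/43)·6 = 1030/43
Fair fee = E[payout] = 1030/43 ≈ $23.95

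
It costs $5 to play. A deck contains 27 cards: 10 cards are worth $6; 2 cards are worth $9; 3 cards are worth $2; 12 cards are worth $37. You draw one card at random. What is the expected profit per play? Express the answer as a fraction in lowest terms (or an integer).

131/9 dollars

E[payout] = (10/27)·6 + (2/27)·9 + (3/27)·2 + (12/27)·37 = 176/9
Expected profit = 176/9 − 5 = 131/9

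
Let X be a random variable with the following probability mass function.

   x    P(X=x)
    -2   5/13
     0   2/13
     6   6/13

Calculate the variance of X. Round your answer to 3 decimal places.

14.154

E[X] = (5/13)·(-2) + (2/13)·0 + (6/13)·6 = 2
E[X²] = (5/13)·4 + (2/13)·0 + (6/13)·36 = 236/13
Var(X) = 236/13 − (2)² = 184/13 ≈ 14.154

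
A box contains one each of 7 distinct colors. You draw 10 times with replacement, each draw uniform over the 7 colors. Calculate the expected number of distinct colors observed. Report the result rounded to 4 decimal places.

5.5016

Let Xⱼ=1 if type j appears at least once. P(Xⱼ=1) = 1 − ((7−1)/7)^10 = 222009073/282475249.
E[#distinct] = 7·222009073/282475249 = 222009073/40353607.
≈ 5.5016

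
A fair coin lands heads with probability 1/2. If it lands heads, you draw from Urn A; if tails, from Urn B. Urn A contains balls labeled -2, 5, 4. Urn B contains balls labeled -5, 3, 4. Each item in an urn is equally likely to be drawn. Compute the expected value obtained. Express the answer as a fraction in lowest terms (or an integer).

E[X | Urn A] = (-2 + 5 + 4)/3 = 7/3
E[X | Urn B] = (-5 + 3 + 4)/3 = 2/3
E[X] = (1/2)·7/3 + (1/2)·2/3 = 3/2

3/2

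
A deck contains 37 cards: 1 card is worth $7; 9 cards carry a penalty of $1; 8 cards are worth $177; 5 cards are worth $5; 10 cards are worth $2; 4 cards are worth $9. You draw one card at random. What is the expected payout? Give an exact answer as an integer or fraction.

E[payout] = (1/37)·7 + (9/37)·(-1) + (8/37)·177 + (5/37)·5 + (10/37)·2 + (4/37)·9 = 1495/37

1495/37 dollars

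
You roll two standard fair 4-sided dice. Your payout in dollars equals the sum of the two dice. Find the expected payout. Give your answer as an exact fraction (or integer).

$5

Distribution of the sum of the two dice: 2 w.p. 1/16, 3 w.p. 1/8, 4 w.p. 3/16, 5 w.p. 1/4, 6 w.p. 3/16, 7 w.p. 1/8, …
E[payout] = (1/16)·2 + (1/8)·3 + (3/16)·4 + (1/4)·5 + (3/16)·6 + (1/8)·7 + (1/16)·8 = 5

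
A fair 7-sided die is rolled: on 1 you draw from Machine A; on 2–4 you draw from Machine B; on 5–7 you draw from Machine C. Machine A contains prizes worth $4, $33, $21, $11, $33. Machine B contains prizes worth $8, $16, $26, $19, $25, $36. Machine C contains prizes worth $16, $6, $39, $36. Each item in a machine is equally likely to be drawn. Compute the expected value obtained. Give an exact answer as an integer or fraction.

E[X | Machine A] = (4 + 33 + 21 + 11 + 33)/5 = 102/5
E[X | Machine B] = (8 + 16 + 26 + 19 + 25 + 36)/6 = 65/3
E[X | Machine C] = (16 + 6 + 39 + 36)/4 = 97/4
E[X] = (1/7)·102/5 + (3/7)·65/3 + (3/7)·97/4 = 3163/140

3163/140 dollars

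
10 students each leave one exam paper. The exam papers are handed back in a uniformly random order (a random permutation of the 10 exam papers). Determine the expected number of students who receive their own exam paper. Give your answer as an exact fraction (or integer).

Let Xᵢ = 1 if person i gets their own exam paper. For each i, P(Xᵢ=1) = 1/10.
By linearity of expectation, E[X₁+…+X_10] = 10·(1/10) = 1.

1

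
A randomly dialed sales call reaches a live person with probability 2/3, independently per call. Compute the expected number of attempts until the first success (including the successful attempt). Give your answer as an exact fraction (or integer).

3/2

For a geometric distribution, E[trials] = 1/p = 1/(2/3) = 3/2.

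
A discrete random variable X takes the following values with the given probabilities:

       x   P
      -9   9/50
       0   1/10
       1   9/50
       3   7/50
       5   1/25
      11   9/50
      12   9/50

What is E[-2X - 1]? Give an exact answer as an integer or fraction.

E[-2x-1] = (9/50)·17 + (1/10)·(-1) + (9/50)·(-3) + (7/50)·(-7) + (1/25)·(-11) + (9/50)·(-23) + (9/50)·(-25)
     = -191/25

-191/25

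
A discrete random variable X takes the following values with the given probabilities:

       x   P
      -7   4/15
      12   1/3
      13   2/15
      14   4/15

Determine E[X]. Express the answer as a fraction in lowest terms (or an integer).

E[X] = (4/15)·(-7) + (1/3)·12 + (2/15)·13 + (4/15)·14
     = 38/5

38/5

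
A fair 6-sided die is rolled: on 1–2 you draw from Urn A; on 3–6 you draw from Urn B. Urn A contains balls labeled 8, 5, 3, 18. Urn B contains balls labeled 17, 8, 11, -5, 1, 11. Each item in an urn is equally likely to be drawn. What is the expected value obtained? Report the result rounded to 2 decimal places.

E[X | Urn A] = (8 + 5 + 3 + 18)/4 = 17/2
E[X | Urn B] = (17 + 8 + 11 − 5 + 1 + 11)/6 = 43/6
E[X] = (1/3)·17/2 + (2/3)·43/6 = 137/18 ≈ 7.61

7.61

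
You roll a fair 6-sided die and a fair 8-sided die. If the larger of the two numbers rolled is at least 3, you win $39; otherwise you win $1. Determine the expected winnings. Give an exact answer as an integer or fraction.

E[payout] = (1/12)·1 + (11/12)·39 = 215/6

215/6 dollars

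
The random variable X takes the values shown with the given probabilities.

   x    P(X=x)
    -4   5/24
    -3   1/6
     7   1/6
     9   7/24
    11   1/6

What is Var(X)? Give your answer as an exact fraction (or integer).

22103/576

E[X] = (5/24)·(-4) + (1/6)·(-3) + (1/6)·7 + (7/24)·9 + (1/6)·11 = 103/24
E[X²] = (5/24)·16 + (1/6)·9 + (1/6)·49 + (7/24)·81 + (1/6)·121 = 1363/24
Var(X) = 1363/24 − (103/24)² = 22103/576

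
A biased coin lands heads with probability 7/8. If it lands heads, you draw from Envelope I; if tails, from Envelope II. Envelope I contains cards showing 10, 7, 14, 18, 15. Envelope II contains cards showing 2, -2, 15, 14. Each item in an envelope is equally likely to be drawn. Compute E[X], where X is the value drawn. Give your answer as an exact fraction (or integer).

E[X | Envelope I] = (10 + 7 + 14 + 18 + 15)/5 = 64/5
E[X | Envelope II] = (2 − 2 + 15 + 14)/4 = 29/4
E[X] = (7/8)·64/5 + (1/8)·29/4 = 1937/160

1937/160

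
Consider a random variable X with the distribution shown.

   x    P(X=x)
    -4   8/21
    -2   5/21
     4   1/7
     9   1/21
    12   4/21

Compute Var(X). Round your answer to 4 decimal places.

E[X] = (8/21)·(-4) + (5/21)·(-2) + (1/7)·4 + (1/21)·9 + (4/21)·12 = 9/7
E[X²] = (8/21)·16 + (5/21)·4 + (1/7)·16 + (1/21)·81 + (4/21)·144 = 853/21
Var(X) = 853/21 − (9/7)² = 5728/147 ≈ 38.9660

38.9660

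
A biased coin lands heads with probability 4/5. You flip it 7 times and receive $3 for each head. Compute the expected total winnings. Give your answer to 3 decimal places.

$16.800

E[#heads] = 7·4/5 = 28/5 (linearity over flips).
E[winnings] = 3·28/5 = 84/5.
≈ 16.800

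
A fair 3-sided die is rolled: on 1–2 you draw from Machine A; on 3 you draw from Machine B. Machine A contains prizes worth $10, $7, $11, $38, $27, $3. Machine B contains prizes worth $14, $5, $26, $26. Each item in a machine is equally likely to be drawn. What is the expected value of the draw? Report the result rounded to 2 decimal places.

E[X | Machine A] = (10 + 7 + 11 + 38 + 27 + 3)/6 = 16
E[X | Machine B] = (14 + 5 + 26 + 26)/4 = 71/4
E[X] = (2/3)·16 + (1/3)·71/4 = 199/12 ≈ 16.58

$16.58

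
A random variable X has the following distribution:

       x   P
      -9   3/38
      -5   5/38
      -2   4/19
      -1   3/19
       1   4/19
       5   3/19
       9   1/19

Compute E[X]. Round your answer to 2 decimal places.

-0.47

E[X] = (3/38)·(-9) + (5/38)·(-5) + (4/19)·(-2) + (3/19)·(-1) + (4/19)·1 + (3/19)·5 + (1/19)·9
     = -9/19 ≈ -0.47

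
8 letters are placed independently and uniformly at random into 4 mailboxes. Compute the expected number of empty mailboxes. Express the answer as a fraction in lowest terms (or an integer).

Let Xⱼ=1 if mailbox j is empty. P(Xⱼ=1) = ((4-1)/4)^8 = 6561/65536.
By linearity, E[#empty] = 4·6561/65536 = 6561/16384.

6561/16384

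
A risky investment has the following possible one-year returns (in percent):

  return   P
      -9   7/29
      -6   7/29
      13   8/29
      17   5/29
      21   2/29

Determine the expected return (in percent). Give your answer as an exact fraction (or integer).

E[X] = (7/29)·(-9) + (7/29)·(-6) + (8/29)·13 + (5/29)·17 + (2/29)·21
     = 126/29

126/29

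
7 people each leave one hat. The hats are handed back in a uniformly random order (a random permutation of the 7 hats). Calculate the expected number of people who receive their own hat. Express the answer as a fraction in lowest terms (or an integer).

Let Xᵢ = 1 if person i gets their own hat. For each i, P(Xᵢ=1) = 1/7.
By linearity of expectation, E[X₁+…+X_7] = 7·(1/7) = 1.

1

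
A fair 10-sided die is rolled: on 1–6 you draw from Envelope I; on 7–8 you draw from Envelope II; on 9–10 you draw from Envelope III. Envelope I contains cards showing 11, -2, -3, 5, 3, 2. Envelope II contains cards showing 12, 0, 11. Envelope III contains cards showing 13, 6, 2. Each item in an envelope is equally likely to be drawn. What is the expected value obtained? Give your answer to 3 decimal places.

4.533

E[X | Envelope I] = (11 − 2 − 3 + 5 + 3 + 2)/6 = 8/3
E[X | Envelope II] = (12 + 0 + 11)/3 = 23/3
E[X | Envelope III] = (13 + 6 + 2)/3 = 7
E[X] = (3/5)·8/3 + (1/5)·23/3 + (1/5)·7 = 68/15 ≈ 4.533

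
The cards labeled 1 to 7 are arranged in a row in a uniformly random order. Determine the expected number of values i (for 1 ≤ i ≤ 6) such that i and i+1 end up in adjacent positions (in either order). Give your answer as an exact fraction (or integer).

For each i ∈ {1,…,6}, let Xᵢ = 1 if i and i+1 are adjacent. P(Xᵢ=1) = 2·(7−1)!/7! = 2/7.
By linearity, E[ΣXᵢ] = (6)·(2/7) = 12/7.

12/7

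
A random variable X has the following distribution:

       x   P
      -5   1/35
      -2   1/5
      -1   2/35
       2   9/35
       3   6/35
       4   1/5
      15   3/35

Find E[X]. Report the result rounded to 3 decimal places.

2.514

E[X] = (1/35)·(-5) + (1/5)·(-2) + (2/35)·(-1) + (9/35)·2 + (6/35)·3 + (1/5)·4 + (3/35)·15
     = 88/35 ≈ 2.514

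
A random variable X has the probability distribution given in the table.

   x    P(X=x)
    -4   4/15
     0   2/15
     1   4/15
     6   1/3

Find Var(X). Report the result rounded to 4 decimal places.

E[X] = (4/15)·(-4) + (2/15)·0 + (4/15)·1 + (1/3)·6 = 6/5
E[X²] = (4/15)·16 + (2/15)·0 + (4/15)·1 + (1/3)·36 = 248/15
Var(X) = 248/15 − (6/5)² = 1132/75 ≈ 15.0933

15.0933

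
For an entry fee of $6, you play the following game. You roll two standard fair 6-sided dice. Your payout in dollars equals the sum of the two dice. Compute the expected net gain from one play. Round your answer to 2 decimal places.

Distribution of the sum of the two dice: 2 w.p. 1/36, 3 w.p. 1/18, 4 w.p. 1/12, 5 w.p. 1/9, 6 w.p. 5/36, 7 w.p. 1/6, …
E[payout] = (1/36)·2 + (1/18)·3 + (1/12)·4 + (1/9)·5 + (5/36)·6 + (1/6)·7 + (5/36)·8 + (1/9)·9 + (1/12)·10 + (1/18)·11 + (1/36)·12 = 7
Expected profit = 7 − 6 = 1 ≈ $1.00

$1.00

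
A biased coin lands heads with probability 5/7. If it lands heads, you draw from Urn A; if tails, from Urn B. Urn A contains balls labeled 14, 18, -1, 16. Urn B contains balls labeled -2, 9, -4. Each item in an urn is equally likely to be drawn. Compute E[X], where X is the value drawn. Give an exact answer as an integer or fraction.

243/28

E[X | Urn A] = (14 + 18 − 1 + 16)/4 = 47/4
E[X | Urn B] = (-2 + 9 − 4)/3 = 1
E[X] = (5/7)·47/4 + (2/7)·1 = 243/28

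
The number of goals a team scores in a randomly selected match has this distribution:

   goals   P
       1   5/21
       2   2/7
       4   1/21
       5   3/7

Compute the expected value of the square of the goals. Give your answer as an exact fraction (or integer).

90/7

E[X²] = (5/21)·1 + (2/7)·4 + (1/21)·16 + (3/7)·25
     = 90/7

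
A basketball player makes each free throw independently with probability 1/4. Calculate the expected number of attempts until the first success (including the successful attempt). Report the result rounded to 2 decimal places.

For a geometric distribution, E[trials] = 1/p = 1/(1/4) = 4.
≈ 4.00

4.00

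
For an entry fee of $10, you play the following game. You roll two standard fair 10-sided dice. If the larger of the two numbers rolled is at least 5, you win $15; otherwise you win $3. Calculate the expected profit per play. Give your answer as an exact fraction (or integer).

77/25 dollars

E[payout] = (4/25)·3 + (21/25)·15 = 327/25
Expected profit = 327/25 − 10 = 77/25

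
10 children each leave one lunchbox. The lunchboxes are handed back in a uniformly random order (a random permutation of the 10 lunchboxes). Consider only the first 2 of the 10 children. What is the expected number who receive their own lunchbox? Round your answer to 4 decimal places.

0.2000

Let Xᵢ = 1 if person i gets their own lunchbox. For each i, P(Xᵢ=1) = 1/10.
By linearity of expectation, E[X₁+…+X_2] = 2·(1/10) = 1/5.
≈ 0.2000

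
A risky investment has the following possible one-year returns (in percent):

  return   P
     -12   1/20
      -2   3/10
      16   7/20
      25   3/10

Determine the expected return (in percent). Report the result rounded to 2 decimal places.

11.90

E[X] = (1/20)·(-12) + (3/10)·(-2) + (7/20)·16 + (3/10)·25
     = 119/10 ≈ 11.90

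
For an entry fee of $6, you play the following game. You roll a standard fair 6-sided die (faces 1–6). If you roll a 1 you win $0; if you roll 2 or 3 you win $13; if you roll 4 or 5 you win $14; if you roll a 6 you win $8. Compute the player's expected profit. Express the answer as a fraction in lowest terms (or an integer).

13/3 dollars

E[payout] = (1/6)·0 + (1/6)·8 + (1/3)·13 + (1/3)·14 = 31/3
Expected profit = 31/3 − 6 = 13/3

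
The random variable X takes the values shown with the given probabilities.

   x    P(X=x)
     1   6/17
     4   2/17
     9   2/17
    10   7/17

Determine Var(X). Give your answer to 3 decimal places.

16.941

E[X] = (6/17)·1 + (2/17)·4 + (2/17)·9 + (7/17)·10 = 6
E[X²] = (6/17)·1 + (2/17)·16 + (2/17)·81 + (7/17)·100 = 900/17
Var(X) = 900/17 − (6)² = 288/17 ≈ 16.941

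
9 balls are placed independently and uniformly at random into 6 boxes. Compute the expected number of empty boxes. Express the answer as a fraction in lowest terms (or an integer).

Let Xⱼ=1 if box j is empty. P(Xⱼ=1) = ((6-1)/6)^9 = 1953125/10077696.
By linearity, E[#empty] = 6·1953125/10077696 = 1953125/1679616.

1953125/1679616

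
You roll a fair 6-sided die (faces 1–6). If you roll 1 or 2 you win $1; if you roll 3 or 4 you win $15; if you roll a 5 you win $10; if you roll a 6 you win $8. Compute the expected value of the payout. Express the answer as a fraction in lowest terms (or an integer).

E[payout] = (1/3)·1 + (1/6)·8 + (1/6)·10 + (1/3)·15 = 25/3

25/3 dollars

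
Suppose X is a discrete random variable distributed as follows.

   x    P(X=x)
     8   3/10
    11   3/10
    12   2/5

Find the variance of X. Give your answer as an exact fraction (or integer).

57/20

E[X] = (3/10)·8 + (3/10)·11 + (2/5)·12 = 21/2
E[X²] = (3/10)·64 + (3/10)·121 + (2/5)·144 = 1131/10
Var(X) = 1131/10 − (21/2)² = 57/20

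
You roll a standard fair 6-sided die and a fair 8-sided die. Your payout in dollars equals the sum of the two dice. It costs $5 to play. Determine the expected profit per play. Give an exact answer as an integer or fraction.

Distribution of the sum of the two dice: 2 w.p. 1/48, 3 w.p. 1/24, 4 w.p. 1/16, 5 w.p. 1/12, 6 w.p. 5/48, 7 w.p. 1/8, …
E[payout] = (1/48)·2 + (1/24)·3 + (1/16)·4 + (1/12)·5 + (5/48)·6 + (1/8)·7 + (1/8)·8 + (1/8)·9 + (5/48)·10 + (1/12)·11 + (1/16)·12 + (1/24)·13 + (1/48)·14 = 8
Expected profit = 8 − 5 = 3

$3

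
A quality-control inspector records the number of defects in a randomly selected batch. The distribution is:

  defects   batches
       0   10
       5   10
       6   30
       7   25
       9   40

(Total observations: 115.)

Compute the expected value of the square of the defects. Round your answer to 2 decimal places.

Total = 115, so P(defects=0) = 10/115, etc.
E[X²] = (2/23)·0 + (2/23)·25 + (6/23)·36 + (5/23)·49 + (8/23)·81
     = 1159/23 ≈ 50.39

50.39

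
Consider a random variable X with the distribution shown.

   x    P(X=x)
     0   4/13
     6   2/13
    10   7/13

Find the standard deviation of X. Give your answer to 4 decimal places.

4.4269

E[X] = 82/13, E[X²] = 772/13
Var(X) = E[X²] − (E[X])² = 772/13 − 6724/169 = 3312/169
SD(X) = √(3312/169) ≈ 4.4269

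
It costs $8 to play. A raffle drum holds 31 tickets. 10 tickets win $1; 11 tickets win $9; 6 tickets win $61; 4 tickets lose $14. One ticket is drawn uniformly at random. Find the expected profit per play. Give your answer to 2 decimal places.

E[payout] = (10/31)·1 + (11/31)·9 + (6/31)·61 + (4/31)·(-14) = 419/31
Expected profit = 419/31 − 8 = 171/31 ≈ $5.52

$5.52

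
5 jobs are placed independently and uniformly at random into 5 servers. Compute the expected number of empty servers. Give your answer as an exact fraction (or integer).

1024/625

Let Xⱼ=1 if server j is empty. P(Xⱼ=1) = ((5-1)/5)^5 = 1024/3125.
By linearity, E[#empty] = 5·1024/3125 = 1024/625.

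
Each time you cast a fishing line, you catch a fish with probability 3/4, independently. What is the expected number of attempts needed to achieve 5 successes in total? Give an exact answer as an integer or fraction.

20/3

By linearity (sum of 5 independent geometric waits), E[trials] = 5/p = 5/(3/4) = 20/3.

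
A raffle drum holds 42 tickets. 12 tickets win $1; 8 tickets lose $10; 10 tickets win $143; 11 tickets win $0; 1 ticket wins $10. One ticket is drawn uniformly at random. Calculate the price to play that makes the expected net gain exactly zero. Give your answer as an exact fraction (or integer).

E[payout] = (12/42)·1 + (8/42)·(-10) + (10/42)·143 + (11/42)·0 + (1/42)·10 = 98/3
Fair fee = E[payout] = 98/3

98/3 dollars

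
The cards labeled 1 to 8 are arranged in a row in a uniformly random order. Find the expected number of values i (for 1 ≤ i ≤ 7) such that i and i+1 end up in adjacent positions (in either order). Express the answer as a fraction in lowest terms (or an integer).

For each i ∈ {1,…,7}, let Xᵢ = 1 if i and i+1 are adjacent. P(Xᵢ=1) = 2·(8−1)!/8! = 2/8.
By linearity, E[ΣXᵢ] = (7)·(2/8) = 7/4.

7/4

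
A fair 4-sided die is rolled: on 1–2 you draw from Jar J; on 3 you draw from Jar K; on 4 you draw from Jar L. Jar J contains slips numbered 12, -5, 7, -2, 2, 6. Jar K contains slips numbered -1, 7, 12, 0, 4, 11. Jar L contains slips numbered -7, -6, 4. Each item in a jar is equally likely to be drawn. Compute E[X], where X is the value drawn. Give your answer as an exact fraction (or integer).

55/24

E[X | Jar J] = (12 − 5 + 7 − 2 + 2 + 6)/6 = 10/3
E[X | Jar K] = (-1 + 7 + 12 + 0 + 4 + 11)/6 = 11/2
E[X | Jar L] = (-7 − 6 + 4)/3 = -3
E[X] = (1/2)·10/3 + (1/4)·11/2 + (1/4)·(-3) = 55/24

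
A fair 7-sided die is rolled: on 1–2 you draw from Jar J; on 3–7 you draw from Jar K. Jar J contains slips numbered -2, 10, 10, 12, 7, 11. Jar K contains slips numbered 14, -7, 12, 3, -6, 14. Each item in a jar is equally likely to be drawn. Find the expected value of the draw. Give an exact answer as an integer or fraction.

E[X | Jar J] = (-2 + 10 + 10 + 12 + 7 + 11)/6 = 8
E[X | Jar K] = (14 − 7 + 12 + 3 − 6 + 14)/6 = 5
E[X] = (2/7)·8 + (5/7)·5 = 41/7

41/7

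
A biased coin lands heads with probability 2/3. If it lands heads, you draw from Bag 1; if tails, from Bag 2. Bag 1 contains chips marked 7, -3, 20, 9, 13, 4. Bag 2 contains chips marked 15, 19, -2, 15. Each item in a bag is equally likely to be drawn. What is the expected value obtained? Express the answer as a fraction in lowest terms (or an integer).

E[X | Bag 1] = (7 − 3 + 20 + 9 + 13 + 4)/6 = 25/3
E[X | Bag 2] = (15 + 19 − 2 + 15)/4 = 47/4
E[X] = (2/3)·25/3 + (1/3)·47/4 = 341/36

341/36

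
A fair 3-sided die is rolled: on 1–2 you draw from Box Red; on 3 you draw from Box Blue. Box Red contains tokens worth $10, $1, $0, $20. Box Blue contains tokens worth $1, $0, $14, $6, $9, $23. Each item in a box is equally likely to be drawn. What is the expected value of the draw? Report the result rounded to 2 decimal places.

$8.11

E[X | Box Red] = (10 + 1 + 0 + 20)/4 = 31/4
E[X | Box Blue] = (1 + 0 + 14 + 6 + 9 + 23)/6 = 53/6
E[X] = (2/3)·31/4 + (1/3)·53/6 = 73/9 ≈ 8.11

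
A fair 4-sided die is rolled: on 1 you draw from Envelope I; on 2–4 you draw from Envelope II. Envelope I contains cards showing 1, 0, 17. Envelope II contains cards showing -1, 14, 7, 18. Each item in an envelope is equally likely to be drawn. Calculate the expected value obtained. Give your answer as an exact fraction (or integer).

69/8

E[X | Envelope I] = (1 + 0 + 17)/3 = 6
E[X | Envelope II] = (-1 + 14 + 7 + 18)/4 = 19/2
E[X] = (1/4)·6 + (3/4)·19/2 = 69/8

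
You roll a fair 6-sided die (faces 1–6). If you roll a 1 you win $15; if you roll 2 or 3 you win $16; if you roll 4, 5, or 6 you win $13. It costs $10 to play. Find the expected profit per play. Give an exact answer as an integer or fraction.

13/3 dollars

E[payout] = (1/2)·13 + (1/6)·15 + (1/3)·16 = 43/3
Expected profit = 43/3 − 10 = 13/3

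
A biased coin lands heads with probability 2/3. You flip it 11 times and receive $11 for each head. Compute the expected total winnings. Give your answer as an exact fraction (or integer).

E[#heads] = 11·2/3 = 22/3 (linearity over flips).
E[winnings] = 11·22/3 = 242/3.

242/3 dollars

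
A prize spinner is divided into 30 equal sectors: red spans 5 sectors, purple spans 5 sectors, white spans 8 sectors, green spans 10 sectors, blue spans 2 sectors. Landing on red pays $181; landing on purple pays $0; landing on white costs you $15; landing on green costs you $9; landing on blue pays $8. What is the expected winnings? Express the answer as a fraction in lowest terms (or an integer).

E[payout] = (5/30)·181 + (5/30)·0 + (8/30)·(-15) + (10/30)·(-9) + (2/30)·8 = 237/10

237/10 dollars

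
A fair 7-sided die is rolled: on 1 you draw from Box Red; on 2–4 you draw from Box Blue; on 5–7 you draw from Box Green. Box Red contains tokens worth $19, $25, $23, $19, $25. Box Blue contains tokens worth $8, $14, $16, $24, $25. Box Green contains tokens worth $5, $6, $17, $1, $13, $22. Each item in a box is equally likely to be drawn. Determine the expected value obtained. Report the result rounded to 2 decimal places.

$15.20

E[X | Box Red] = (19 + 25 + 23 + 19 + 25)/5 = 111/5
E[X | Box Blue] = (8 + 14 + 16 + 24 + 25)/5 = 87/5
E[X | Box Green] = (5 + 6 + 17 + 1 + 13 + 22)/6 = 32/3
E[X] = (1/7)·111/5 + (3/7)·87/5 + (3/7)·32/3 = 76/5 ≈ 15.20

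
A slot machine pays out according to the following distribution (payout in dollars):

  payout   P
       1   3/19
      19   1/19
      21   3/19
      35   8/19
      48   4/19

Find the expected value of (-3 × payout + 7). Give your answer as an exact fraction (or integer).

E[-3x+7] = (3/19)·4 + (1/19)·(-50) + (3/19)·(-56) + (8/19)·(-98) + (4/19)·(-137)
     = -1538/19

-1538/19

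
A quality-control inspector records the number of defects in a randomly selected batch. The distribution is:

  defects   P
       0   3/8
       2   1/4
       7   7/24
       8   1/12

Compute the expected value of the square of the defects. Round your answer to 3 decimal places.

E[X²] = (3/8)·0 + (1/4)·4 + (7/24)·49 + (1/12)·64
     = 165/8 ≈ 20.625

20.625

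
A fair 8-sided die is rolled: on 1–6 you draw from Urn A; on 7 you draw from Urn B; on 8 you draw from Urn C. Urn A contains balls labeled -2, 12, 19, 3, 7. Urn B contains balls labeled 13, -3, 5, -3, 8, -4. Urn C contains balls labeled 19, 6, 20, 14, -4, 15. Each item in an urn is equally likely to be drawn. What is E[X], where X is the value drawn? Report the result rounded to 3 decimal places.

7.642

E[X | Urn A] = (-2 + 12 + 19 + 3 + 7)/5 = 39/5
E[X | Urn B] = (13 − 3 + 5 − 3 + 8 − 4)/6 = 8/3
E[X | Urn C] = (19 + 6 + 20 + 14 − 4 + 15)/6 = 35/3
E[X] = (3/4)·39/5 + (1/8)·8/3 + (1/8)·35/3 = 917/120 ≈ 7.642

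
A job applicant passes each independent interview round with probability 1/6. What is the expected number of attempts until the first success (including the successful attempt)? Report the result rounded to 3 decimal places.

For a geometric distribution, E[trials] = 1/p = 1/(1/6) = 6.
≈ 6.000

6.000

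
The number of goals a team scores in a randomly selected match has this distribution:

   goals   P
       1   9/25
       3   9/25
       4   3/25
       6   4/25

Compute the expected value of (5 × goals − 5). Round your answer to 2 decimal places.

9.40

E[5x-5] = (9/25)·0 + (9/25)·10 + (3/25)·15 + (4/25)·25
     = 47/5 ≈ 9.40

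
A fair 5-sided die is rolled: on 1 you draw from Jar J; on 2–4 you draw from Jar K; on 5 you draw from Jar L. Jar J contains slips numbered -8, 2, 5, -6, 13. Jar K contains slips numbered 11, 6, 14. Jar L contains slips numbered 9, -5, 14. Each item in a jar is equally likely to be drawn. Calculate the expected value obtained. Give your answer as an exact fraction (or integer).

E[X | Jar J] = (-8 + 2 + 5 − 6 + 13)/5 = 6/5
E[X | Jar K] = (11 + 6 + 14)/3 = 31/3
E[X | Jar L] = (9 − 5 + 14)/3 = 6
E[X] = (1/5)·6/5 + (3/5)·31/3 + (1/5)·6 = 191/25

191/25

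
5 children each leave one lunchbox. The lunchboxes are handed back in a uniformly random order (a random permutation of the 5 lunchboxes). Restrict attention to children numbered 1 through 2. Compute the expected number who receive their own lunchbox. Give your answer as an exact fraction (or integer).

Let Xᵢ = 1 if person i gets their own lunchbox. For each i, P(Xᵢ=1) = 1/5.
By linearity of expectation, E[X₁+…+X_2] = 2·(1/5) = 2/5.

2/5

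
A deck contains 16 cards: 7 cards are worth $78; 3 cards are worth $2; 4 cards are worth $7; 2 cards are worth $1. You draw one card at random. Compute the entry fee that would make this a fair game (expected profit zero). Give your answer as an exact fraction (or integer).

291/8 dollars

E[payout] = (7/16)·78 + (3/16)·2 + (4/16)·7 + (2/16)·1 = 291/8
Fair fee = E[payout] = 291/8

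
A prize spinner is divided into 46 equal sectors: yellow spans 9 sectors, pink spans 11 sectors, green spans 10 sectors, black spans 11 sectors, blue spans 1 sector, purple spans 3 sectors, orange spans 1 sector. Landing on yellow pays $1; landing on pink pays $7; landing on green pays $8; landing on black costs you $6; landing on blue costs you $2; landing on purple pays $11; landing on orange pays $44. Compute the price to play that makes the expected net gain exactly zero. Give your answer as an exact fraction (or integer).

175/46 dollars

E[payout] = (9/46)·1 + (11/46)·7 + (10/46)·8 + (11/46)·(-6) + (1/46)·(-2) + (3/46)·11 + (1/46)·44 = 175/46
Fair fee = E[payout] = 175/46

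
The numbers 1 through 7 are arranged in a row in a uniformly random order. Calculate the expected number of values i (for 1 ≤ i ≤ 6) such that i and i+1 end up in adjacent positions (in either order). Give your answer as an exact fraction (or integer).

12/7

For each i ∈ {1,…,6}, let Xᵢ = 1 if i and i+1 are adjacent. P(Xᵢ=1) = 2·(7−1)!/7! = 2/7.
By linearity, E[ΣXᵢ] = (6)·(2/7) = 12/7.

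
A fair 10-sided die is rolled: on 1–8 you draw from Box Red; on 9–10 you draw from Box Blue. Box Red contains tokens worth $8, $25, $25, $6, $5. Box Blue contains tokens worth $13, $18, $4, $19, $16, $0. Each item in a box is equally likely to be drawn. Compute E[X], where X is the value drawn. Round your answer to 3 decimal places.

E[X | Box Red] = (8 + 25 + 25 + 6 + 5)/5 = 69/5
E[X | Box Blue] = (13 + 18 + 4 + 19 + 16 + 0)/6 = 35/3
E[X] = (4/5)·69/5 + (1/5)·35/3 = 1003/75 ≈ 13.373

$13.373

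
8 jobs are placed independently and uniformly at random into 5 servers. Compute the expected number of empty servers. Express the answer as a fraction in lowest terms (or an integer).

Let Xⱼ=1 if server j is empty. P(Xⱼ=1) = ((5-1)/5)^8 = 65536/390625.
By linearity, E[#empty] = 5·65536/390625 = 65536/78125.

65536/78125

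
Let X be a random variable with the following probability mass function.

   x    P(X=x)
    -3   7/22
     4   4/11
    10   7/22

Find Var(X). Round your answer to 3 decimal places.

E[X] = (7/22)·(-3) + (4/11)·4 + (7/22)·10 = 81/22
E[X²] = (7/22)·9 + (4/11)·16 + (7/22)·100 = 81/2
Var(X) = 81/2 − (81/22)² = 13041/484 ≈ 26.944

26.944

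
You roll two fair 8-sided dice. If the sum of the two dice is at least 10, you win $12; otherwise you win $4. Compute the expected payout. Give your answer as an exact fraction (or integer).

15/2 dollars

E[payout] = (9/16)·4 + (7/16)·12 = 15/2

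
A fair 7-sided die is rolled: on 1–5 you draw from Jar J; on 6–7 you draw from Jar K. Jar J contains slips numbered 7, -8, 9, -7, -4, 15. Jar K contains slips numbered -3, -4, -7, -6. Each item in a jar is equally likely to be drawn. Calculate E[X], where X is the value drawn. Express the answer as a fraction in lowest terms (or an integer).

E[X | Jar J] = (7 − 8 + 9 − 7 − 4 + 15)/6 = 2
E[X | Jar K] = (-3 − 4 − 7 − 6)/4 = -5
E[X] = (5/7)·2 + (2/7)·(-5) = 0

0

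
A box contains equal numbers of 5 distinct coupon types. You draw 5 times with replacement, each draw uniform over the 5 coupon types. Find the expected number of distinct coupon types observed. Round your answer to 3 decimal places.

Let Xⱼ=1 if type j appears at least once. P(Xⱼ=1) = 1 − ((5−1)/5)^5 = 2101/3125.
E[#distinct] = 5·2101/3125 = 2101/625.
≈ 3.362

3.362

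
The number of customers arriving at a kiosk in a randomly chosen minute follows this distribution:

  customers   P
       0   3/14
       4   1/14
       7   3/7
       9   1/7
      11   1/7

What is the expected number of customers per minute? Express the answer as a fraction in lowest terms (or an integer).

43/7

E[X] = (3/14)·0 + (1/14)·4 + (3/7)·7 + (1/7)·9 + (1/7)·11
     = 43/7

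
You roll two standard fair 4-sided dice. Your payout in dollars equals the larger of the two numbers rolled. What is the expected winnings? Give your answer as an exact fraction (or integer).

Distribution of the larger of the two numbers rolled: 1 w.p. 1/16, 2 w.p. 3/16, 3 w.p. 5/16, 4 w.p. 7/16
E[payout] = (1/16)·1 + (3/16)·2 + (5/16)·3 + (7/16)·4 = 25/8

25/8 dollars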